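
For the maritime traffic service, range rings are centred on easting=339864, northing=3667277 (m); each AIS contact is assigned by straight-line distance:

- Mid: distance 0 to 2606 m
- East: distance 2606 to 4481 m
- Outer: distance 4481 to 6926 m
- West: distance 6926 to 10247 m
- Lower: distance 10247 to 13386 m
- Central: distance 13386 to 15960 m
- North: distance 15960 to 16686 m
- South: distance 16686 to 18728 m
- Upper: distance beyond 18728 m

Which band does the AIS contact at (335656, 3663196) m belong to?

Distance = √((335656−339864)² + (3663196−3667277)²) = √(17707264.000 + 16654561.000) = 5861.896 m.
4481 ≤ 5861.896 < 6926 → Outer.

Outer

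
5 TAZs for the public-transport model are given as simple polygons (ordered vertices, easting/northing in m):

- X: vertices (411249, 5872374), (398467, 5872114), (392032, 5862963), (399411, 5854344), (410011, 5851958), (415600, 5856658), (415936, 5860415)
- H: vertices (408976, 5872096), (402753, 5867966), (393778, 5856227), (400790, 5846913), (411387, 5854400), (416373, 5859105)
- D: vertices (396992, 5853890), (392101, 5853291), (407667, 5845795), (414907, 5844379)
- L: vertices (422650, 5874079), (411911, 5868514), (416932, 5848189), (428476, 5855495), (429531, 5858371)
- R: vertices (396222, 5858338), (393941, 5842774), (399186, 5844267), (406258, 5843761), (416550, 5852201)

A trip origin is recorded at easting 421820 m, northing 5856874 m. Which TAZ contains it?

L

Cast a ray rightward from (421820, 5856874). For each polygon, the edges (by vertex number in listed order) whose endpoints lie on opposite sides of northing = 5856874, where each meets that height, and whether that is right or left of the point:
X: 3–4 at easting≈397245.0 (left), 6–7 at easting≈415619.3 (left) → 0 crossings.
H: 2–3 at easting≈394272.7 (left), 5–6 at easting≈414008.8 (left) → 0 crossings.
D: no edge straddles that height → 0 crossings.
L: 2–3 at easting≈414786.5 (left), 4–5 at easting≈428981.9 (right) → 1 crossing.
R: 1–2 at easting≈396007.4 (left), 5–1 at easting≈401071.3 (left) → 0 crossings.
Only L has an odd count, so the point is inside L.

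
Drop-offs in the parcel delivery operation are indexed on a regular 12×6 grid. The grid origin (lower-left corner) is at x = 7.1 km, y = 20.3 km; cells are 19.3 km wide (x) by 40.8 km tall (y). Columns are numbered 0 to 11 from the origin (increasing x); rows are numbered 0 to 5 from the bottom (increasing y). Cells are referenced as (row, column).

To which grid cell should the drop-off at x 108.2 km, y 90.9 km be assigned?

(1, 5)

Column index: ⌊(108.2 − 7.1) / 19.3⌋ = ⌊5.238⌋ = 5
Row offset from origin: ⌊(90.9 − 20.3) / 40.8⌋ = ⌊1.730⌋ = 1 → row 1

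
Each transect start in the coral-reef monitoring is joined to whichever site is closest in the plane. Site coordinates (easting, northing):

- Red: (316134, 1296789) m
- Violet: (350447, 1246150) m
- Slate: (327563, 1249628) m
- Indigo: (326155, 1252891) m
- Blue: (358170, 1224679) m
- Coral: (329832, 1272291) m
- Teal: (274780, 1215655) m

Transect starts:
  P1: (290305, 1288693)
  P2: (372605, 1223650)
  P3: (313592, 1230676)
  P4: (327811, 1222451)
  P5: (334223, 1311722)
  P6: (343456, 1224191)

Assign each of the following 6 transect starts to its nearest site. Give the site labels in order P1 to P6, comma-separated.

P1 → Red (d²=732682457.00)
P2 → Blue (d²=209428066.00)
P3 → Slate (d²=554367145.00)
P4 → Slate (d²=738650833.00)
P5 → Red (d²=550206410.00)
P6 → Blue (d²=216739940.00)

Red, Blue, Slate, Slate, Red, Blue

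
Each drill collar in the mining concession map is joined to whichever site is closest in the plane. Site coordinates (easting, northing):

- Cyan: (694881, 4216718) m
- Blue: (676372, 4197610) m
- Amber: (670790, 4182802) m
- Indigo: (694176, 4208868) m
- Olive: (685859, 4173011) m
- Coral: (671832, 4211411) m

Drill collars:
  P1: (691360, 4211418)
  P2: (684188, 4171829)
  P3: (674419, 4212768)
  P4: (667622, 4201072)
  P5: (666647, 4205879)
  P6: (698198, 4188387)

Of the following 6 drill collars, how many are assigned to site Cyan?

0

P1 → Indigo
P2 → Olive
P3 → Coral
P4 → Blue
P5 → Coral
P6 → Olive
0 of the 6 go to Cyan.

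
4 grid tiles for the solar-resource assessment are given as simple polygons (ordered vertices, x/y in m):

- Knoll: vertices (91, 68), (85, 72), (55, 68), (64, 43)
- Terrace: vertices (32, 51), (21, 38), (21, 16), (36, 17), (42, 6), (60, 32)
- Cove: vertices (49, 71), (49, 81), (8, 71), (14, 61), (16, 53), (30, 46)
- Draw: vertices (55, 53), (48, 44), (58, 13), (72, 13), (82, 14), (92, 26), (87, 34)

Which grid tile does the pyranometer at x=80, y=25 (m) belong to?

Cast a ray rightward from (80, 25). For each polygon, the edges (by vertex number in listed order) whose endpoints lie on opposite sides of y = 25, where each meets that height, and whether that is right or left of the point:
Knoll: no edge straddles that height → 0 crossings.
Terrace: 2–3 at x≈21.0 (left), 5–6 at x≈55.2 (left) → 0 crossings.
Cove: no edge straddles that height → 0 crossings.
Draw: 2–3 at x≈54.1 (left), 5–6 at x≈91.2 (right) → 1 crossing.
Only Draw has an odd count, so the point is inside Draw.

Draw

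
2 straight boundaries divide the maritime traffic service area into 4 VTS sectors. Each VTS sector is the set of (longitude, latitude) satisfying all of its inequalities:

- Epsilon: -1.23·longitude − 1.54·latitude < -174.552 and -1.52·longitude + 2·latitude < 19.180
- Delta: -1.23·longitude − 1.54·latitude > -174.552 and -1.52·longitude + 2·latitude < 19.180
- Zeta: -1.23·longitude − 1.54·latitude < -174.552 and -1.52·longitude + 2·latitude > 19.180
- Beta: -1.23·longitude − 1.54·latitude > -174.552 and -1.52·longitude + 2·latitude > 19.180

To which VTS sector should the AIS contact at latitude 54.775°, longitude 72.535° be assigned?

Delta

-1.23·72.535 − 1.54·54.775 = -173.572, which is > -174.552
-1.52·72.535 + 2·54.775 = -0.703, which is < 19.180
This sign pattern matches Delta.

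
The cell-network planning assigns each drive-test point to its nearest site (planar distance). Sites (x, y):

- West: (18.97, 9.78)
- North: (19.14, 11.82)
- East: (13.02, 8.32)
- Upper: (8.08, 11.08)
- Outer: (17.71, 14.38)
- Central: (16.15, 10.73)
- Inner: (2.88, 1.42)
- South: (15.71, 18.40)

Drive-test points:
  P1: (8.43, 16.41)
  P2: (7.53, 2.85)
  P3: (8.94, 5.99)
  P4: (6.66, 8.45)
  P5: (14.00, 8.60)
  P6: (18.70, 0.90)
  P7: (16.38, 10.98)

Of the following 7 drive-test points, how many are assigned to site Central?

P1 → Upper
P2 → Inner
P3 → East
P4 → Upper
P5 → East
P6 → West
P7 → Central
1 of the 7 goes to Central.

1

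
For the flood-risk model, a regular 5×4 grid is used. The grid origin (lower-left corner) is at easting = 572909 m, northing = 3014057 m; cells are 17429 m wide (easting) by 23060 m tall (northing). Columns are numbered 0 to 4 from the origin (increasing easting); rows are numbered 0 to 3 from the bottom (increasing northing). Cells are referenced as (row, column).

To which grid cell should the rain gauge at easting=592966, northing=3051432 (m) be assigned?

(1, 1)

Column index: ⌊(592966 − 572909) / 17429⌋ = ⌊1.151⌋ = 1
Row offset from origin: ⌊(3051432 − 3014057) / 23060⌋ = ⌊1.621⌋ = 1 → row 1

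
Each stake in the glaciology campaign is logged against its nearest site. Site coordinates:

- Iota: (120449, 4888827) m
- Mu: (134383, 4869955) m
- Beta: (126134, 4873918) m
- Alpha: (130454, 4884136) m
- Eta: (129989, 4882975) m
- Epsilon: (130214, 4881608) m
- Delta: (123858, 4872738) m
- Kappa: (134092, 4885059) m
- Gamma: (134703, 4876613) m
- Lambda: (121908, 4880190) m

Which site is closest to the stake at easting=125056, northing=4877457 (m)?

Beta

Squared distances to each site:
Iota: 150501349.000; Mu: 143272933.000; Beta: 13686605.000; Alpha: 73747445.000; Eta: 54782813.000; Epsilon: 43835765.000; Delta: 23704165.000; Kappa: 139439700.000; Gamma: 93776945.000; Lambda: 17379193.000.
Minimum at Beta.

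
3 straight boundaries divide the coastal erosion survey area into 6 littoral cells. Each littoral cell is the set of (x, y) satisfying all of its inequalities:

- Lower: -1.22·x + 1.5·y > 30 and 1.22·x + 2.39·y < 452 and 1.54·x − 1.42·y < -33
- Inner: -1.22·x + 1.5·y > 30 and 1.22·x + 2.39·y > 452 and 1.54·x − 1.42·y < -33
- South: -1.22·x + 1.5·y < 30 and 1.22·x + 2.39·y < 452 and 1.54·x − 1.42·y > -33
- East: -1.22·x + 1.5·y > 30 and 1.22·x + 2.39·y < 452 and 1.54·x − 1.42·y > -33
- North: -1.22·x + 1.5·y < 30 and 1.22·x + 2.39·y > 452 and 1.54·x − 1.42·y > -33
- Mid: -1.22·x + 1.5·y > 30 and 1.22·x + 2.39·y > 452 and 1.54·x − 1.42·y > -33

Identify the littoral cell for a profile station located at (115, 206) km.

-1.22·115 + 1.5·206 = 168.700, which is > 30
1.22·115 + 2.39·206 = 632.640, which is > 452
1.54·115 − 1.42·206 = -115.420, which is < -33
This sign pattern matches Inner.

Inner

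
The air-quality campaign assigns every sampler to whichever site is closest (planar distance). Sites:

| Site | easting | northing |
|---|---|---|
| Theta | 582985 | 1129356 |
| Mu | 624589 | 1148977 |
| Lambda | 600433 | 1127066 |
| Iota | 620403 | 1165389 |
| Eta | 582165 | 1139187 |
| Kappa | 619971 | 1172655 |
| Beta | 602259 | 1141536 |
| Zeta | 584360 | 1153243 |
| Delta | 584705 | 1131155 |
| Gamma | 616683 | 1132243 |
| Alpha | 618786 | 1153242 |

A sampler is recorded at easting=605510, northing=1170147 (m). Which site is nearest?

Squared distances to each site:
Theta: 2171281306.000; Mu: 812177141.000; Lambda: 1881748490.000; Iota: 244440013.000; Eta: 1503510625.000; Kappa: 215410585.000; Beta: 829158322.000; Zeta: 733067716.000; Delta: 1953224089.000; Gamma: 1561549145.000; Alpha: 462031201.000.
Minimum at Kappa.

Kappa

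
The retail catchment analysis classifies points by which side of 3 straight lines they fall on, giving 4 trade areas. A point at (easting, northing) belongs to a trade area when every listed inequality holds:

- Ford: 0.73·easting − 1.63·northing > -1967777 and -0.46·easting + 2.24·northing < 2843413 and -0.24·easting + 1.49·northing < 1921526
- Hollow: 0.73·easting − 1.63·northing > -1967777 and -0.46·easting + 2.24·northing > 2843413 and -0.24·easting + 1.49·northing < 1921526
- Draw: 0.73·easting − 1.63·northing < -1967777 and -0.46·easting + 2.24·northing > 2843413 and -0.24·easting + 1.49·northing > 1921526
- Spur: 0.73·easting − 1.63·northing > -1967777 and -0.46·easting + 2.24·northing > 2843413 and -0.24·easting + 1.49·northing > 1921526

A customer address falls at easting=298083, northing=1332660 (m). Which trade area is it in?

Hollow

0.73·298083 − 1.63·1332660 = -1954635.210, which is > -1967777
-0.46·298083 + 2.24·1332660 = 2848040.220, which is > 2843413
-0.24·298083 + 1.49·1332660 = 1914123.480, which is < 1921526
This sign pattern matches Hollow.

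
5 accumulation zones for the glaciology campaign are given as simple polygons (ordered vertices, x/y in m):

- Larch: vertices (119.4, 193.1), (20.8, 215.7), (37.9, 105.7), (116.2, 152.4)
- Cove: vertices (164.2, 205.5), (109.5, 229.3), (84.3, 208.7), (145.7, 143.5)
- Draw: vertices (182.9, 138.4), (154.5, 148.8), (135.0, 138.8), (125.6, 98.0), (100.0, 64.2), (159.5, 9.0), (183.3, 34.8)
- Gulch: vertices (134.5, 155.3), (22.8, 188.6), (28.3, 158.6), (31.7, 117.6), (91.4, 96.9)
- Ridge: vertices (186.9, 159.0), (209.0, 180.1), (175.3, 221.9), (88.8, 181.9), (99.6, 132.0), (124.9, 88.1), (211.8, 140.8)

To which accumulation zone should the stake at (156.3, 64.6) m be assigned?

Cast a ray rightward from (156.3, 64.6). For each polygon, the edges (by vertex number in listed order) whose endpoints lie on opposite sides of y = 64.6, where each meets that height, and whether that is right or left of the point:
Larch: no edge straddles that height → 0 crossings.
Cove: no edge straddles that height → 0 crossings.
Draw: 4–5 at x≈100.30 (left), 7–1 at x≈183.18 (right) → 1 crossing.
Gulch: no edge straddles that height → 0 crossings.
Ridge: no edge straddles that height → 0 crossings.
Only Draw has an odd count, so the point is inside Draw.

Draw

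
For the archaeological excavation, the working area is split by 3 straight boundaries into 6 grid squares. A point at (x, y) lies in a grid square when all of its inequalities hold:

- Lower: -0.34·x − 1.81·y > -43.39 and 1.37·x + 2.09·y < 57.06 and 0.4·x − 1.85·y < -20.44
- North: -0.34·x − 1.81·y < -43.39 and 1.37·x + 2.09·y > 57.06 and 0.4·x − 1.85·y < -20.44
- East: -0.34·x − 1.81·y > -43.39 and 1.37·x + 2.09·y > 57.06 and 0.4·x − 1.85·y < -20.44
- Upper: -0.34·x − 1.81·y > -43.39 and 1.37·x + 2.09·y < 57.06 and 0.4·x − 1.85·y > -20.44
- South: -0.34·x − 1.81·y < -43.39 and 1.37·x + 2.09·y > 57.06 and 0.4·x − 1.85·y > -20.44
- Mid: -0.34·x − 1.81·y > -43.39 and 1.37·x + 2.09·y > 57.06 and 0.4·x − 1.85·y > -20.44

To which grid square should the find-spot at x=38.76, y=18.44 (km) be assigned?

South

-0.34·38.76 − 1.81·18.44 = -46.555, which is < -43.39
1.37·38.76 + 2.09·18.44 = 91.641, which is > 57.06
0.4·38.76 − 1.85·18.44 = -18.610, which is > -20.44
This sign pattern matches South.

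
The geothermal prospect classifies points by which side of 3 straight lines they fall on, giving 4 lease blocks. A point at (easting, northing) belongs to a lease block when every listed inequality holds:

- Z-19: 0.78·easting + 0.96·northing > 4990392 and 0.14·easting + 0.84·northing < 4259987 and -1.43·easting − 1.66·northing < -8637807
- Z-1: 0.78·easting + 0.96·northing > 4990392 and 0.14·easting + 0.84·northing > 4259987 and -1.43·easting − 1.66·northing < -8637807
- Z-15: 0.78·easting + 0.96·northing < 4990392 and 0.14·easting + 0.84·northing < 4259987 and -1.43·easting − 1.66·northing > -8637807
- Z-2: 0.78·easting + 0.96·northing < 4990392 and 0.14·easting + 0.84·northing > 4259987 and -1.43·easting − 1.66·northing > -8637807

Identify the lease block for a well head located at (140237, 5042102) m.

Z-15

0.78·140237 + 0.96·5042102 = 4949802.780, which is < 4990392
0.14·140237 + 0.84·5042102 = 4254998.860, which is < 4259987
-1.43·140237 − 1.66·5042102 = -8570428.230, which is > -8637807
This sign pattern matches Z-15.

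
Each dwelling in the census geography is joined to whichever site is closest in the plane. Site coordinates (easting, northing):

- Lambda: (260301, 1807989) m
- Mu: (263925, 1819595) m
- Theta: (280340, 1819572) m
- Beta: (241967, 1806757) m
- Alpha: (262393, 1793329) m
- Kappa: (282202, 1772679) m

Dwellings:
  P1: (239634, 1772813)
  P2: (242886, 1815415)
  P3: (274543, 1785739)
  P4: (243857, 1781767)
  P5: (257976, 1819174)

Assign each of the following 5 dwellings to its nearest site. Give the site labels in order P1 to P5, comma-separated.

P1 → Alpha (d²=938878337.00)
P2 → Beta (d²=75805525.00)
P3 → Alpha (d²=205230600.00)
P4 → Alpha (d²=477263140.00)
P5 → Mu (d²=35567842.00)

Alpha, Beta, Alpha, Alpha, Mu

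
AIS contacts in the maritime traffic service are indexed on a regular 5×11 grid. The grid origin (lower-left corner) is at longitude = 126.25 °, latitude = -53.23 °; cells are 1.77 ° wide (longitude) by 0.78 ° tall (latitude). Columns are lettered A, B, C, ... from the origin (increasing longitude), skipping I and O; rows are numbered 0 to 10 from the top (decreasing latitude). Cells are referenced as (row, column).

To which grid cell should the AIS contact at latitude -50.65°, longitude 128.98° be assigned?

Column index: ⌊(128.98 − 126.25) / 1.77⌋ = ⌊1.542⌋ = 1 → column B
Row offset from origin: ⌊(-50.65 − -53.23) / 0.78⌋ = ⌊3.308⌋ = 3 → row 7 (counted from top)

(7, B)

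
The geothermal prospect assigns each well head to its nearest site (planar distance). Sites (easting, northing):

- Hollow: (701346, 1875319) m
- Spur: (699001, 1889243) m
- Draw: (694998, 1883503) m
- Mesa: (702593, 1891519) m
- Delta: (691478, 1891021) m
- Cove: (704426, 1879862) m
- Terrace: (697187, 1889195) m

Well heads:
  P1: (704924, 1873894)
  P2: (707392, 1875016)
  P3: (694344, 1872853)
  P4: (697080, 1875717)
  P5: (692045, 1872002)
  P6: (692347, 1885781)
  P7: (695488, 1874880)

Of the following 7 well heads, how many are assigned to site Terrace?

0

P1 → Hollow
P2 → Cove
P3 → Hollow
P4 → Hollow
P5 → Hollow
P6 → Draw
P7 → Hollow
0 of the 7 go to Terrace.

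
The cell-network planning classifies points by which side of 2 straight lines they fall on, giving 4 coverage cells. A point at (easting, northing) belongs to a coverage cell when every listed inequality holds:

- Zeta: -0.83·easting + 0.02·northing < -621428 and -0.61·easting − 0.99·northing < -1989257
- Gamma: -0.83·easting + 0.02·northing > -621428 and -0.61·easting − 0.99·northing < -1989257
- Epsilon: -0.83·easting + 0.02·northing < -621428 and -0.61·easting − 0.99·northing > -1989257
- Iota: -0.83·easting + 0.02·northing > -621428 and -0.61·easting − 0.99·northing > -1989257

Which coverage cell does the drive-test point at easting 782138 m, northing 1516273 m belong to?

-0.83·782138 + 0.02·1516273 = -618849.080, which is > -621428
-0.61·782138 − 0.99·1516273 = -1978214.450, which is > -1989257
This sign pattern matches Iota.

Iota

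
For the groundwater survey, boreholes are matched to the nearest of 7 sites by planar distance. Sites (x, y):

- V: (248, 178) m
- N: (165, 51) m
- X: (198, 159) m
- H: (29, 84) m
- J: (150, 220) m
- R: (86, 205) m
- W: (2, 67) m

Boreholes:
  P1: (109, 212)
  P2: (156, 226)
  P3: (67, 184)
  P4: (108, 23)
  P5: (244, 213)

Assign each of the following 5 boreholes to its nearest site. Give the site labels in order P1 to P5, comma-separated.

P1 → R (d²=578.00)
P2 → J (d²=72.00)
P3 → R (d²=802.00)
P4 → N (d²=4033.00)
P5 → V (d²=1241.00)

R, J, R, N, V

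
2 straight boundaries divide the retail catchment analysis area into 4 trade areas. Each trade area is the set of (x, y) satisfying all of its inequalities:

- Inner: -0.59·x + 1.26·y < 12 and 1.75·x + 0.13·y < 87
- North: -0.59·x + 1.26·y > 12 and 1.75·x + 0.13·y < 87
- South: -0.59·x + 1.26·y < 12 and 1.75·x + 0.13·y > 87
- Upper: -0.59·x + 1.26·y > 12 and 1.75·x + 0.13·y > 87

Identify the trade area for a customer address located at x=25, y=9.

Inner

-0.59·25 + 1.26·9 = -3.410, which is < 12
1.75·25 + 0.13·9 = 44.920, which is < 87
This sign pattern matches Inner.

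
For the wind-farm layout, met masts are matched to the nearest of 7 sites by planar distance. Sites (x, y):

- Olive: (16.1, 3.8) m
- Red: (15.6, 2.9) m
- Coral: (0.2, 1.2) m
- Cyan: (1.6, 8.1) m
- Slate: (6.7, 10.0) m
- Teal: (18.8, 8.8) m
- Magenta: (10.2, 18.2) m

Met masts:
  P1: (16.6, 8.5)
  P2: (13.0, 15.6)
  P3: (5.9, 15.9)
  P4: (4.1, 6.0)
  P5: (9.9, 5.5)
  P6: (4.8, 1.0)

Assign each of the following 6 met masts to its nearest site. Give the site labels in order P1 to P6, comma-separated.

P1 → Teal (d²=4.93)
P2 → Magenta (d²=14.60)
P3 → Magenta (d²=23.78)
P4 → Cyan (d²=10.66)
P5 → Slate (d²=30.49)
P6 → Coral (d²=21.20)

Teal, Magenta, Magenta, Cyan, Slate, Coral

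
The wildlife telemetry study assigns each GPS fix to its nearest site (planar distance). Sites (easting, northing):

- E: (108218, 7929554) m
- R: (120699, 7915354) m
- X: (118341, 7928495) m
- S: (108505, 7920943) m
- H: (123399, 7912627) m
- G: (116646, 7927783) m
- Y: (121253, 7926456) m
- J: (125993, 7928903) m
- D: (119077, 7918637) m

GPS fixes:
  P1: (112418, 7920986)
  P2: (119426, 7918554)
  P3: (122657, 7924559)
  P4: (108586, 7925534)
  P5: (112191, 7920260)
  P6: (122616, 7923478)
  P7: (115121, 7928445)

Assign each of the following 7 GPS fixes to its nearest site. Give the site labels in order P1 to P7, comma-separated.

S, D, Y, E, S, Y, G

P1 → S (d²=15313418.00)
P2 → D (d²=128690.00)
P3 → Y (d²=5569825.00)
P4 → E (d²=16295824.00)
P5 → S (d²=14053085.00)
P6 → Y (d²=10726253.00)
P7 → G (d²=2763869.00)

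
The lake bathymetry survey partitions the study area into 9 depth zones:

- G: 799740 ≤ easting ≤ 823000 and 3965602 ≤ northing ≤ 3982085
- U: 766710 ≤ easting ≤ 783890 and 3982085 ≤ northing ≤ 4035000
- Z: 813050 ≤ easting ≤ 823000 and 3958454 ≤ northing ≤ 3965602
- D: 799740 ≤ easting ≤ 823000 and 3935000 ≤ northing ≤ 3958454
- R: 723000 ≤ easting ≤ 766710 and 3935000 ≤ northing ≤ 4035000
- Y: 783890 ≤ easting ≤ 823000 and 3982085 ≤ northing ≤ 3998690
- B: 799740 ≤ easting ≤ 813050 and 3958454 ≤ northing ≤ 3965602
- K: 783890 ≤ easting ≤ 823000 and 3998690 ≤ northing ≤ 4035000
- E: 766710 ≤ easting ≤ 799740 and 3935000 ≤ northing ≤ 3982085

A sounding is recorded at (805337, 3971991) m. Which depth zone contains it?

G

The point has easting = 805337 and northing = 3971991.
Only G satisfies 799740 ≤ easting ≤ 823000 and 3965602 ≤ northing ≤ 3982085.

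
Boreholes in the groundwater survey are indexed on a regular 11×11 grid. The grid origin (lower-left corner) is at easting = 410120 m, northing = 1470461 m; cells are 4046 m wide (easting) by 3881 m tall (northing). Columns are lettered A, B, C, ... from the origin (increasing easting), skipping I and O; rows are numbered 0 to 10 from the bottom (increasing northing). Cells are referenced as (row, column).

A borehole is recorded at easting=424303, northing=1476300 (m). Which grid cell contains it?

Column index: ⌊(424303 − 410120) / 4046⌋ = ⌊3.505⌋ = 3 → column D
Row offset from origin: ⌊(1476300 − 1470461) / 3881⌋ = ⌊1.505⌋ = 1 → row 1

(1, D)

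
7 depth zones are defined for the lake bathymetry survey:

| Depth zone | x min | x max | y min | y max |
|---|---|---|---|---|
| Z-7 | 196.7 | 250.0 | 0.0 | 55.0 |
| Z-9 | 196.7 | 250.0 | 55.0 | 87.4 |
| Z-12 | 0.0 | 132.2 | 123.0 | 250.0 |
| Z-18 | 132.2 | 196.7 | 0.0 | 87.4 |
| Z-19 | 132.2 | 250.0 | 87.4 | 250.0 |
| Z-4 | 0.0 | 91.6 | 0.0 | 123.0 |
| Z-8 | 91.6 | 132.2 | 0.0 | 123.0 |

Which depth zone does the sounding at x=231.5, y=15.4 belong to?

The point has x = 231.5 and y = 15.4.
Only Z-7 satisfies 196.7 ≤ x ≤ 250.0 and 0.0 ≤ y ≤ 55.0.

Z-7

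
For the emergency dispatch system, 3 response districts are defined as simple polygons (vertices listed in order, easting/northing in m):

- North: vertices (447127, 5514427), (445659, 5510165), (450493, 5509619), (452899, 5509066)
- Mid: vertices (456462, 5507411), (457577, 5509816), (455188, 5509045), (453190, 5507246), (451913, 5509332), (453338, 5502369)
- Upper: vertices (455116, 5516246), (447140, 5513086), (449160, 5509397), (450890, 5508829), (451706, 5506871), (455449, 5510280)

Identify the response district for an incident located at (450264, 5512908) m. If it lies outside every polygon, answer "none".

Upper

Cast a ray rightward from (450264, 5512908). For each polygon, the edges (by vertex number in listed order) whose endpoints lie on opposite sides of northing = 5512908, where each meets that height, and whether that is right or left of the point:
North: 1–2 at easting≈446603.8 (left), 4–1 at easting≈448762.5 (left) → 0 crossings.
Mid: no edge straddles that height → 0 crossings.
Upper: 2–3 at easting≈447237.5 (left), 6–1 at easting≈455302.3 (right) → 1 crossing.
Only Upper has an odd count, so the point is inside Upper.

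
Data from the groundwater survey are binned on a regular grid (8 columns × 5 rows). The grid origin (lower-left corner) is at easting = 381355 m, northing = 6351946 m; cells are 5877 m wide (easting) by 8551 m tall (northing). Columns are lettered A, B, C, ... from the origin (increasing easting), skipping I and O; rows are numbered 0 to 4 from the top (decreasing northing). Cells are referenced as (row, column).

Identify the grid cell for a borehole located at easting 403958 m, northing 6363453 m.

Column index: ⌊(403958 − 381355) / 5877⌋ = ⌊3.846⌋ = 3 → column D
Row offset from origin: ⌊(6363453 − 6351946) / 8551⌋ = ⌊1.346⌋ = 1 → row 3 (counted from top)

(3, D)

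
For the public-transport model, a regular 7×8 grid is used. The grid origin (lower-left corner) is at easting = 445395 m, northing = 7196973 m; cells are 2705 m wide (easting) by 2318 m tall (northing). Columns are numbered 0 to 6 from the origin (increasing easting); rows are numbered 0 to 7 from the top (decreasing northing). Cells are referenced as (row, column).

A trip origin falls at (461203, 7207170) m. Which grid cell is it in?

Column index: ⌊(461203 − 445395) / 2705⌋ = ⌊5.844⌋ = 5
Row offset from origin: ⌊(7207170 − 7196973) / 2318⌋ = ⌊4.399⌋ = 4 → row 3 (counted from top)

(3, 5)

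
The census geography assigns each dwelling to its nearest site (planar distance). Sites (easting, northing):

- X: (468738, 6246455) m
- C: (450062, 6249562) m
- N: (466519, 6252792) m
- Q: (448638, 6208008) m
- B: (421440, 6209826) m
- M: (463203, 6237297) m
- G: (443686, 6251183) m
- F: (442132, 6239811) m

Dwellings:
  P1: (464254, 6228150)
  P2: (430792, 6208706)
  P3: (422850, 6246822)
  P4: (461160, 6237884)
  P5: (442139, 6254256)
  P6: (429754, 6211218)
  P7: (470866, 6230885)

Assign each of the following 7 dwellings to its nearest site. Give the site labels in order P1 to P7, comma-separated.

M, B, F, M, G, B, M

P1 → M (d²=84772210.00)
P2 → B (d²=88714304.00)
P3 → F (d²=420949645.00)
P4 → M (d²=4518418.00)
P5 → G (d²=11836538.00)
P6 → B (d²=71060260.00)
P7 → M (d²=99835313.00)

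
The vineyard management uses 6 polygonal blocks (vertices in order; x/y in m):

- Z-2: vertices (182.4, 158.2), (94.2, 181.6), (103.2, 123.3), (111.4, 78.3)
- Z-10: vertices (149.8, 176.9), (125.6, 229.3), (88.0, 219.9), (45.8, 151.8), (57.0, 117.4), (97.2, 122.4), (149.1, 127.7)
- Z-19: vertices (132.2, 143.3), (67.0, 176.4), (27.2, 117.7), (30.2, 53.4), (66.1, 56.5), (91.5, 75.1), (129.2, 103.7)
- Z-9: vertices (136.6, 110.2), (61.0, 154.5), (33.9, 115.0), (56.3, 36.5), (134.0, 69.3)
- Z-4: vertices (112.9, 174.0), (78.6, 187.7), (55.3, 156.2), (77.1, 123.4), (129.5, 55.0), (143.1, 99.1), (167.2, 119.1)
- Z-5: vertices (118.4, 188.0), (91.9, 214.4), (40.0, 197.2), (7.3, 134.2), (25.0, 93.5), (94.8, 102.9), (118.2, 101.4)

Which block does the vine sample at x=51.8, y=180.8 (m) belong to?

Cast a ray rightward from (51.8, 180.8). For each polygon, the edges (by vertex number in listed order) whose endpoints lie on opposite sides of y = 180.8, where each meets that height, and whether that is right or left of the point:
Z-2: 1–2 at x≈97.22 (right), 2–3 at x≈94.32 (right) → 2 crossings.
Z-10: 1–2 at x≈148.00 (right), 3–4 at x≈63.77 (right) → 2 crossings.
Z-19: no edge straddles that height → 0 crossings.
Z-9: no edge straddles that height → 0 crossings.
Z-4: 1–2 at x≈95.88 (right), 2–3 at x≈73.50 (right) → 2 crossings.
Z-5: 3–4 at x≈31.49 (left), 7–1 at x≈118.38 (right) → 1 crossing.
Only Z-5 has an odd count, so the point is inside Z-5.

Z-5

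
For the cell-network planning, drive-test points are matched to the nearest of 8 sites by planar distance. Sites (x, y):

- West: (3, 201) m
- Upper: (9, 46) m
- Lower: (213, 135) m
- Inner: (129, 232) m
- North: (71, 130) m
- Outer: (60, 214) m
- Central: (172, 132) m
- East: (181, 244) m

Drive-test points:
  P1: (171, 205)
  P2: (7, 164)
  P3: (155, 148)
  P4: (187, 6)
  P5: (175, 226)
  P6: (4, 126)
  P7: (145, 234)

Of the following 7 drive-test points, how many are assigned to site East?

P1 → East
P2 → West
P3 → Central
P4 → Central
P5 → East
P6 → North
P7 → Inner
2 of the 7 go to East.

2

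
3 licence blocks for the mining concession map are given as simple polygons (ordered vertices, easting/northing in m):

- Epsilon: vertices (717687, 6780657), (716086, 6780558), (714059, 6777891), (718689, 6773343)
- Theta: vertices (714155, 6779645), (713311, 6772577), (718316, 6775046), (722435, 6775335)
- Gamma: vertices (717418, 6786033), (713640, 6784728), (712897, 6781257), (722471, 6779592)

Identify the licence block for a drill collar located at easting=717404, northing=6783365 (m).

Gamma

Cast a ray rightward from (717404, 6783365). For each polygon, the edges (by vertex number in listed order) whose endpoints lie on opposite sides of northing = 6783365, where each meets that height, and whether that is right or left of the point:
Epsilon: no edge straddles that height → 0 crossings.
Theta: no edge straddles that height → 0 crossings.
Gamma: 2–3 at easting≈713348.2 (left), 4–1 at easting≈719511.1 (right) → 1 crossing.
Only Gamma has an odd count, so the point is inside Gamma.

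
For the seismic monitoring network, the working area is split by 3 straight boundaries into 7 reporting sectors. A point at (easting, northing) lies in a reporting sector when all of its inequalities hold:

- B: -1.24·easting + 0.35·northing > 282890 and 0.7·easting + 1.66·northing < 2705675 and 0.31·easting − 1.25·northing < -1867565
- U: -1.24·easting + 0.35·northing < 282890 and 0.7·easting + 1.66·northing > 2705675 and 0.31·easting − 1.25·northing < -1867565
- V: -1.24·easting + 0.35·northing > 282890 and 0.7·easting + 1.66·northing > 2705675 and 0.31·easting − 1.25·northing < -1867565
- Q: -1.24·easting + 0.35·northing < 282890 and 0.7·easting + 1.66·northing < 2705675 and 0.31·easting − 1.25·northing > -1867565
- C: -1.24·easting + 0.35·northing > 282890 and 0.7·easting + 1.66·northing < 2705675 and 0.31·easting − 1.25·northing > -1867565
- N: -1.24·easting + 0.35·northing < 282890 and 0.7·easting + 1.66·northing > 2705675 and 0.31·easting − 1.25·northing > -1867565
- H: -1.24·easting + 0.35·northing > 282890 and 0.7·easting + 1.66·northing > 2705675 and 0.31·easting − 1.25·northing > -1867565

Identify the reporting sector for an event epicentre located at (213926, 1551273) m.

U

-1.24·213926 + 0.35·1551273 = 277677.310, which is < 282890
0.7·213926 + 1.66·1551273 = 2724861.380, which is > 2705675
0.31·213926 − 1.25·1551273 = -1872774.190, which is < -1867565
This sign pattern matches U.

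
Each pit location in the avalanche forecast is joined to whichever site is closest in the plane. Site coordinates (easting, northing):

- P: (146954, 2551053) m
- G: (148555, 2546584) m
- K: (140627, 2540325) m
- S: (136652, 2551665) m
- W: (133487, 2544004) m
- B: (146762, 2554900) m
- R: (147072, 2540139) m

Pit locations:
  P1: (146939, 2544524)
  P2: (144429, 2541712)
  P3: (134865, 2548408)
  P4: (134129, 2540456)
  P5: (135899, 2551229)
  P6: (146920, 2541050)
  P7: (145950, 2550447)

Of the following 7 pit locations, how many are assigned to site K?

P1 → G
P2 → R
P3 → S
P4 → W
P5 → S
P6 → R
P7 → P
0 of the 7 go to K.

0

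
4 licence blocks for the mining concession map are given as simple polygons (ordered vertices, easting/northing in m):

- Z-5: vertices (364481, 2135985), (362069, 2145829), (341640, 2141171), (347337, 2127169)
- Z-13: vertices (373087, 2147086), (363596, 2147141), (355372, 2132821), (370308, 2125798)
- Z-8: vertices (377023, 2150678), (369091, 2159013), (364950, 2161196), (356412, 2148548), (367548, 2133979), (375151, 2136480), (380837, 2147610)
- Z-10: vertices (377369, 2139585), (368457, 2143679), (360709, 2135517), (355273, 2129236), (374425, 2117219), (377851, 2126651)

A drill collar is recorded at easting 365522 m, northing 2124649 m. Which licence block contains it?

Cast a ray rightward from (365522, 2124649). For each polygon, the edges (by vertex number in listed order) whose endpoints lie on opposite sides of northing = 2124649, where each meets that height, and whether that is right or left of the point:
Z-5: no edge straddles that height → 0 crossings.
Z-13: no edge straddles that height → 0 crossings.
Z-8: no edge straddles that height → 0 crossings.
Z-10: 4–5 at easting≈362583.5 (left), 5–6 at easting≈377123.8 (right) → 1 crossing.
Only Z-10 has an odd count, so the point is inside Z-10.

Z-10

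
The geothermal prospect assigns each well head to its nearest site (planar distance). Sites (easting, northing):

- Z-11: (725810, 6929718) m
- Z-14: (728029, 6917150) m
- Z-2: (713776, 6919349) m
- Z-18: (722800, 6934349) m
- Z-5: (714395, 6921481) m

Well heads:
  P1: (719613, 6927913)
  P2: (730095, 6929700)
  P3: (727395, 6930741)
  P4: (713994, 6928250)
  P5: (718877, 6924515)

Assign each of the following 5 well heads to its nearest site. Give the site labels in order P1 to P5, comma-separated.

Z-11, Z-11, Z-11, Z-5, Z-5

P1 → Z-11 (d²=41660834.00)
P2 → Z-11 (d²=18361549.00)
P3 → Z-11 (d²=3558754.00)
P4 → Z-5 (d²=45980162.00)
P5 → Z-5 (d²=29293480.00)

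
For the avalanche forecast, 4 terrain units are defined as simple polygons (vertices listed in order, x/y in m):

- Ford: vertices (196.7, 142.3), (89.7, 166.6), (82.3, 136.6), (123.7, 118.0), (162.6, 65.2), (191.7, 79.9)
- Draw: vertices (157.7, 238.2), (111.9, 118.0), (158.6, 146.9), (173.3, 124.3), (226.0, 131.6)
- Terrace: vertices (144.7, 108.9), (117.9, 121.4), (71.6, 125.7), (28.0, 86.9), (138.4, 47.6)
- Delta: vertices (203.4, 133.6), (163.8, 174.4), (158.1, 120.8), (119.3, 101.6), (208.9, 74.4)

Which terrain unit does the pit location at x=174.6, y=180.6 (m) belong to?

Cast a ray rightward from (174.6, 180.6). For each polygon, the edges (by vertex number in listed order) whose endpoints lie on opposite sides of y = 180.6, where each meets that height, and whether that is right or left of the point:
Ford: no edge straddles that height → 0 crossings.
Draw: 1–2 at x≈135.75 (left), 5–1 at x≈194.61 (right) → 1 crossing.
Terrace: no edge straddles that height → 0 crossings.
Delta: no edge straddles that height → 0 crossings.
Only Draw has an odd count, so the point is inside Draw.

Draw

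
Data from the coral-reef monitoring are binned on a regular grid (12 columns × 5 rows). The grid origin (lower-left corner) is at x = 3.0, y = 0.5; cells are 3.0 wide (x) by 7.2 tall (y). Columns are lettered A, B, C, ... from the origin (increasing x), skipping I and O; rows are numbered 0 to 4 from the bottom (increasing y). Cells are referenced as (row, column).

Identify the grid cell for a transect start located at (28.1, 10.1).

Column index: ⌊(28.1 − 3.0) / 3.0⌋ = ⌊8.367⌋ = 8 → column J
Row offset from origin: ⌊(10.1 − 0.5) / 7.2⌋ = ⌊1.333⌋ = 1 → row 1

(1, J)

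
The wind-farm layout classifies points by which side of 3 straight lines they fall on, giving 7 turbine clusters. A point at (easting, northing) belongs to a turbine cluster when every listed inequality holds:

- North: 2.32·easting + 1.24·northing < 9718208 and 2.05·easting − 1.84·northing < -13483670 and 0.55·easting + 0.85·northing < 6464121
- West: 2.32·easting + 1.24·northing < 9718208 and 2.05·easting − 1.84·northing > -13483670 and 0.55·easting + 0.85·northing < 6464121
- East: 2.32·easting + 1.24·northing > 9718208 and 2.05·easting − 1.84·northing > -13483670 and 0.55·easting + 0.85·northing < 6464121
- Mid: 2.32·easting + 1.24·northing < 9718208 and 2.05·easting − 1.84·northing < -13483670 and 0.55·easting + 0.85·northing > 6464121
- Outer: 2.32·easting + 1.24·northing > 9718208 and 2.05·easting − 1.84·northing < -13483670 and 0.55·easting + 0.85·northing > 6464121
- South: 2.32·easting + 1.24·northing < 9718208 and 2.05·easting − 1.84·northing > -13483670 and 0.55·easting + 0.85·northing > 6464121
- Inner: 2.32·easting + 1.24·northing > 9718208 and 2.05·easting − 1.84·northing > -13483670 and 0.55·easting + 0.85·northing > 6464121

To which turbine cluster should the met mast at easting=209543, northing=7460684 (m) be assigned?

East

2.32·209543 + 1.24·7460684 = 9737387.920, which is > 9718208
2.05·209543 − 1.84·7460684 = -13298095.410, which is > -13483670
0.55·209543 + 0.85·7460684 = 6456830.050, which is < 6464121
This sign pattern matches East.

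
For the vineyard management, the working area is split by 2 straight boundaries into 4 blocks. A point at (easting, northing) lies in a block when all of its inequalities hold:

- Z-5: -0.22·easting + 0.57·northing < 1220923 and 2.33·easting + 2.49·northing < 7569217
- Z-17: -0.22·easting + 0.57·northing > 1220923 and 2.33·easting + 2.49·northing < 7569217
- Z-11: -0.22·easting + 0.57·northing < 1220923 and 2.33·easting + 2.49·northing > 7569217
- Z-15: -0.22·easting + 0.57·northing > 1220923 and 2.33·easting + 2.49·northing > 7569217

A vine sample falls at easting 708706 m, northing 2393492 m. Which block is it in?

Z-11

-0.22·708706 + 0.57·2393492 = 1208375.120, which is < 1220923
2.33·708706 + 2.49·2393492 = 7611080.060, which is > 7569217
This sign pattern matches Z-11.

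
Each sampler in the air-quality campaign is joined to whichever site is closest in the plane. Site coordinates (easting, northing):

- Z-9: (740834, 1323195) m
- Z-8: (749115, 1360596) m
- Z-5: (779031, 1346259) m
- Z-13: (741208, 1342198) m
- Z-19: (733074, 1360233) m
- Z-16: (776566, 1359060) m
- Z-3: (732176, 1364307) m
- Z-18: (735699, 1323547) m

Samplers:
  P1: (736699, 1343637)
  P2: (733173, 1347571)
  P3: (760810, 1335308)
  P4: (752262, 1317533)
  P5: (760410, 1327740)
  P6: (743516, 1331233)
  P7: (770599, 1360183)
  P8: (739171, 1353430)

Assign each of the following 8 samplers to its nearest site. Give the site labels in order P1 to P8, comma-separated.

P1 → Z-13 (d²=22401802.00)
P2 → Z-13 (d²=93430354.00)
P3 → Z-13 (d²=431710504.00)
P4 → Z-9 (d²=162657428.00)
P5 → Z-9 (d²=403876801.00)
P6 → Z-9 (d²=71802568.00)
P7 → Z-16 (d²=36866218.00)
P8 → Z-19 (d²=83454218.00)

Z-13, Z-13, Z-13, Z-9, Z-9, Z-9, Z-16, Z-19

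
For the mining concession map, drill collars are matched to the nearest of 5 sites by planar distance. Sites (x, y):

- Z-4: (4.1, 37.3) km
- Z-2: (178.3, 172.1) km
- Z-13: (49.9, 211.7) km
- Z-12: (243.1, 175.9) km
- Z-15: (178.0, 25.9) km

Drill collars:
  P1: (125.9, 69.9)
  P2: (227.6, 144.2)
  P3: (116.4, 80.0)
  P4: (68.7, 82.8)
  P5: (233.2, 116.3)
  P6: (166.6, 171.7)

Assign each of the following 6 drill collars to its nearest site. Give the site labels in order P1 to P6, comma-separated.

P1 → Z-15 (d²=4650.41)
P2 → Z-12 (d²=1245.14)
P3 → Z-15 (d²=6721.37)
P4 → Z-4 (d²=6243.41)
P5 → Z-12 (d²=3650.17)
P6 → Z-2 (d²=137.05)

Z-15, Z-12, Z-15, Z-4, Z-12, Z-2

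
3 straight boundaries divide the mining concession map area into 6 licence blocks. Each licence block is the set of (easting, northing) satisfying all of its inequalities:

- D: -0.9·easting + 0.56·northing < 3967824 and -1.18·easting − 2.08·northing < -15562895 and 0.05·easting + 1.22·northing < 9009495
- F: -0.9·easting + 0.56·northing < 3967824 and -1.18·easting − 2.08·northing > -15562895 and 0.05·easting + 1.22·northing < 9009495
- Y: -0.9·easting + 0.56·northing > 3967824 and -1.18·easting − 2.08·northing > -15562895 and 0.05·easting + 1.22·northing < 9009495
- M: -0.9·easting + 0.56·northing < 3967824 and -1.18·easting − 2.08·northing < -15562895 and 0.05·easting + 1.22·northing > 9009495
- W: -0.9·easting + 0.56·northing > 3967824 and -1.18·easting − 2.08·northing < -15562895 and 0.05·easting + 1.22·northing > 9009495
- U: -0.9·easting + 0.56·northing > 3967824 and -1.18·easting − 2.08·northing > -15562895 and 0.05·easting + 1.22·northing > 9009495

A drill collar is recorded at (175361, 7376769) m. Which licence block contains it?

-0.9·175361 + 0.56·7376769 = 3973165.740, which is > 3967824
-1.18·175361 − 2.08·7376769 = -15550605.500, which is > -15562895
0.05·175361 + 1.22·7376769 = 9008426.230, which is < 9009495
This sign pattern matches Y.

Y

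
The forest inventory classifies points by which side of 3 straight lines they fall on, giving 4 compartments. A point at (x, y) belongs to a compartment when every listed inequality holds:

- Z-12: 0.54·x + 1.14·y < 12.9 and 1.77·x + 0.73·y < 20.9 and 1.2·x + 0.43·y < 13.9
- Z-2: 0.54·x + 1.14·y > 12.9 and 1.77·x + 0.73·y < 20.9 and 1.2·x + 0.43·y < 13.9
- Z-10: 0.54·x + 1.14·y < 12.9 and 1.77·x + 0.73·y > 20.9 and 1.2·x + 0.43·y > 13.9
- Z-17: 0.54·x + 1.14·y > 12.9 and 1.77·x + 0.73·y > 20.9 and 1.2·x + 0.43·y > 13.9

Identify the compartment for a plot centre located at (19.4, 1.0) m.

0.54·19.4 + 1.14·1.0 = 11.616, which is < 12.9
1.77·19.4 + 0.73·1.0 = 35.068, which is > 20.9
1.2·19.4 + 0.43·1.0 = 23.710, which is > 13.9
This sign pattern matches Z-10.

Z-10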